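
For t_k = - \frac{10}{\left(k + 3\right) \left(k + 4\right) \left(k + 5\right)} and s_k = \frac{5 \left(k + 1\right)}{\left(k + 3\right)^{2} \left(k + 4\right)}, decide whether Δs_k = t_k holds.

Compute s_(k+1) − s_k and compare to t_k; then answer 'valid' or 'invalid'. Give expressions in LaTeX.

Invalid: residual \frac{10 \left(3 k + 11\right)}{k^{5} + 19 k^{4} + 143 k^{3} + 533 k^{2} + 984 k + 720} ≠ 0.

s_(k+1) = 5*(k + 2)/((k + 4)**2*(k + 5))
s_(k+1) − s_k = 10*(-k**2 - 4*k - 1)/(k**5 + 19*k**4 + 143*k**3 + 533*k**2 + 984*k + 720)
(s_(k+1) − s_k) − t_k = 10*(3*k + 11)/(k**5 + 19*k**4 + 143*k**3 + 533*k**2 + 984*k + 720)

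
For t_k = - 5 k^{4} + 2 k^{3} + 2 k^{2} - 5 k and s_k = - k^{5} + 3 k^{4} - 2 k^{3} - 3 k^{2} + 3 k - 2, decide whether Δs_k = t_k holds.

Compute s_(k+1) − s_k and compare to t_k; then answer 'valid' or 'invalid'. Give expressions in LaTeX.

s_(k+1) = -k**5 - 2*k**4 - k**2 - 2*k - 2
s_(k+1) − s_k = k*(-5*k**3 + 2*k**2 + 2*k - 5)
(s_(k+1) − s_k) − t_k = 0

Valid: the claim telescopes to t_k.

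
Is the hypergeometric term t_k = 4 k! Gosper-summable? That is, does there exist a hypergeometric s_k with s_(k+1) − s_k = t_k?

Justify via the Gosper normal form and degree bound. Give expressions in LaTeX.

Ratio r(k) = k + 1.
A = k + 1, B = 1, C = 1.
Need (k + 1)·f(k+1) − (1)·f(k) = 1.
Degrees (1,0,0) ⇒ d ≤ -1.
d = -1 < 0 ⇒ no nonzero polynomial f; not summable.

No — negative degree bound, so no certificate f.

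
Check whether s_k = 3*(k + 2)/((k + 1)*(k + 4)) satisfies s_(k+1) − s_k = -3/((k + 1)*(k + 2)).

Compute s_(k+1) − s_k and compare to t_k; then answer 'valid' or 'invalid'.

s_(k+1) = 3*(k + 3)/((k + 2)*(k + 5))
s_(k+1) − s_k = 3*(-k**2 - 5*k - 8)/(k**4 + 12*k**3 + 49*k**2 + 78*k + 40)
(s_(k+1) − s_k) − t_k = 12*(k + 3)/(k**4 + 12*k**3 + 49*k**2 + 78*k + 40)

Invalid: residual 12*(k + 3)/(k**4 + 12*k**3 + 49*k**2 + 78*k + 40) ≠ 0.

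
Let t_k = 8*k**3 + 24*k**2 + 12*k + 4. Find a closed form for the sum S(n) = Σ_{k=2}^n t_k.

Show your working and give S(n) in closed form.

S(n) = 2*n**4 + 12*n**3 + 20*n**2 + 14*n - 48

Step 1: r(k) = (2*k**3 + 12*k**2 + 21*k + 12)/(2*k**3 + 6*k**2 + 3*k + 1).
A = 1, B = 1, C = k**3 + 3*k**2 + 3*k/2 + 1/2.
Need (1)·f(k+1) − (1)·f(k) = k**3 + 3*k**2 + 3*k/2 + 1/2.
Bound: deg f ≤ 4.
Solving with deg f ≤ 4: f(k) = k*(k**3 + 2*k**2 - 2*k + 1)/4.
R(k) = B(k−1)·f(k)/C(k) = k*(k**3 + 2*k**2 - 2*k + 1)/(2*(2*k**3 + 6*k**2 + 3*k + 1)); s_k = R·t_k = 2*k*(k**3 + 2*k**2 - 2*k + 1).
Verify: 8*k**3 + 24*k**2 + 12*k + 4 matches t_k.
Σ_(k=2)^n t_k = s_(n+1) − s_(2) = (2*n**4 + 12*n**3 + 20*n**2 + 14*n + 4) − (52), i.e. 2*n**4 + 12*n**3 + 20*n**2 + 14*n - 48.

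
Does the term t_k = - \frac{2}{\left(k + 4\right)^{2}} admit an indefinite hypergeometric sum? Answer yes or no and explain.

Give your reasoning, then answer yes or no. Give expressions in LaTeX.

No — key equation has no polynomial f.

The ratio is (k + 4)**2/(k + 5)**2.
Factor: A=k**2 + 8*k + 16; B=k**2 + 10*k + 25; C=1.
f must satisfy (k**2 + 8*k + 16)·f(k+1) − (k**2 + 8*k + 16)·f(k) = 1.
Bound: deg f ≤ 0.
Write f(k) = c0. Then LHS − RHS = -1, requiring -1 = 0: contradictory. No certificate.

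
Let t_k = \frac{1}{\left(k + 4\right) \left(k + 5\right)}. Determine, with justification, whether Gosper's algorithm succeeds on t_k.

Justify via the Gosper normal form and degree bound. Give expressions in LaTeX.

Yes. s_k = \frac{k}{4 \left(k + 4\right)}.

The ratio is (k + 4)/(k + 6).
Take A(k)=k + 4, B(k)=k + 6, C(k)=1.
Set up (k + 4)·f(k+1) − (k + 5)·f(k) − (1) = 0.
deg f ≤ 1 (via 1,1,0).
Solve for f: f(k) = k/4 (degree 1 ≤ 1).
R(k) = B(k−1)·f(k)/C(k) = k*(k + 5)/4; s_k = R·t_k = k/(4*(k + 4)).
Δs = 1/(k**2 + 9*k + 20), as required.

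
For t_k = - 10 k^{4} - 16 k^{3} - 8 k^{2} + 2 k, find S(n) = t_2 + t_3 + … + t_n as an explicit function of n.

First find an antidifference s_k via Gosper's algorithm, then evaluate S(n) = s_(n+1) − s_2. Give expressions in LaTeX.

r(k) = (5*k**4 + 28*k**3 + 58*k**2 + 51*k + 16)/(k*(5*k**3 + 8*k**2 + 4*k - 1)) after simplifying.
Normal form (A,B,C) = (1, 1, k**4 + 8*k**3/5 + 4*k**2/5 - k/5).
Key eq: (1)·f(k+1) = (1)·f(k) + (k**4 + 8*k**3/5 + 4*k**2/5 - k/5).
d = 5 from the (0,0,4) case.
Coefficient equations give f(k) = k*(k - 1)**2*(2*k**2 + 3*k + 2)/10.
Certificate R = B(k−1)f/C = (k - 1)**2*(2*k**2 + 3*k + 2)/(2*(5*k**3 + 8*k**2 + 4*k - 1)) gives s_k = k*(-2*k**4 + k**3 + 2*k**2 + k - 2).
Δs = 2*k*(-5*k**3 - 8*k**2 - 4*k + 1), as required.
Telescope: S(n) = s_(n+1) − s_(2) = n**2*(-2*n**3 - 9*n**2 - 14*n - 7) − (-32) = -2*n**5 - 9*n**4 - 14*n**3 - 7*n**2 + 32.

S(n) = - 2 n^{5} - 9 n^{4} - 14 n^{3} - 7 n^{2} + 32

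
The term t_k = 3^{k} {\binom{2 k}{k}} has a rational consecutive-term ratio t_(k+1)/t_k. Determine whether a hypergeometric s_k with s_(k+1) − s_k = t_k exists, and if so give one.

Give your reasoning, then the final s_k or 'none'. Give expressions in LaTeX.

none (Gosper's algorithm certifies no s_k)

The ratio is 6*(2*k + 1)/(k + 1).
Factor: A=12*k + 6; B=k + 1; C=1.
Need (12*k + 6)·f(k+1) − (k)·f(k) = 1.
d = -1 from the (1,1,0) case.
deg f ≤ -1 is impossible — no certificate.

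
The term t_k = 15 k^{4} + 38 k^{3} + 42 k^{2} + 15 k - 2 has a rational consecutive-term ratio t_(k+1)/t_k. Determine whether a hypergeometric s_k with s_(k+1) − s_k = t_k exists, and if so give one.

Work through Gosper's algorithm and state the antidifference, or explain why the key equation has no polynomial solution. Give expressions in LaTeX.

s_k = k \left(3 k^{4} + 2 k^{3} - 4 k - 3\right)

The ratio is (15*k**4 + 98*k**3 + 246*k**2 + 273*k + 108)/(15*k**4 + 38*k**3 + 42*k**2 + 15*k - 2).
Factor: A=1; B=1; C=k**4 + 38*k**3/15 + 14*k**2/5 + k - 2/15.
f must satisfy (1)·f(k+1) − (1)·f(k) = k**4 + 38*k**3/15 + 14*k**2/5 + k - 2/15.
Degrees (0,0,4) ⇒ d ≤ 5.
Solving with deg f ≤ 5: f(k) = k*(3*k**4 + 2*k**3 - 4*k - 3)/15.
Then R = B(k−1)f/C = k*(3*k**4 + 2*k**3 - 4*k - 3)/(15*k**4 + 38*k**3 + 42*k**2 + 15*k - 2), so s_k = R(k)·t_k = k*(3*k**4 + 2*k**3 - 4*k - 3).
Check: Δs_k = 15*k**4 + 38*k**3 + 42*k**2 + 15*k - 2. ✓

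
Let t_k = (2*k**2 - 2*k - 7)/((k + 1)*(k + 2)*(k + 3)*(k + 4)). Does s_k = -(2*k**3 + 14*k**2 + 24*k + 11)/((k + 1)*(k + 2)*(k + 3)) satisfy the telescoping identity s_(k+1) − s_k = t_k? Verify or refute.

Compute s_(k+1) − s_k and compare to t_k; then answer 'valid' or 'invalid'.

s_(k+1) = (-24*k - 2*(k + 1)**3 - 14*(k + 1)**2 - 35)/((k + 2)*(k + 3)*(k + 4))
s_(k+1) − s_k = (2*k**2 - 2*k - 7)/(k**4 + 10*k**3 + 35*k**2 + 50*k + 24)
(s_(k+1) − s_k) − t_k = 0

Valid: the claim telescopes to t_k.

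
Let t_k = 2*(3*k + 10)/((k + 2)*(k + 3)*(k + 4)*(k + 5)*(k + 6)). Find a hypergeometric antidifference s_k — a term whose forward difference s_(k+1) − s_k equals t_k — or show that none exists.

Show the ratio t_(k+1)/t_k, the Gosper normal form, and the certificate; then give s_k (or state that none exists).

s_k = k*(k**2 + 11*k + 38)/(20*(k**3 + 11*k**2 + 38*k + 40))

Compute t_(k+1)/t_k: get (k + 2)*(3*k + 13)/((k + 7)*(3*k + 10)).
Normal form (A,B,C) = (k + 2, k + 7, k + 10/3).
f must satisfy (k + 2)·f(k+1) − (k + 6)·f(k) = k + 10/3.
deg f ≤ 4 (via 1,1,1).
Solving with deg f ≤ 4: f(k) = k*(k + 3)*(k**2 + 11*k + 38)/120.
So s_k = (B(k−1)f/C)·t_k = (k*(k + 3)*(k + 6)*(k**2 + 11*k + 38)/(40*(3*k + 10)))·t_k = k*(k**2 + 11*k + 38)/(20*(k**3 + 11*k**2 + 38*k + 40)).
Verify: 2*(3*k + 10)/(k**5 + 20*k**4 + 155*k**3 + 580*k**2 + 1044*k + 720) matches t_k.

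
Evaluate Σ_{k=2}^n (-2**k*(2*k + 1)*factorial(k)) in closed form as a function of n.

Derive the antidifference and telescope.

Step 1: r(k) = 2*(k + 1)*(2*k + 3)/(2*k + 1).
Normal form (A,B,C) = (2*k + 2, 1, k + 1/2).
Solve (2*k + 2)·f(k+1) − (1)·f(k) = k + 1/2.
From deg A=1, deg B=0, deg C=1: d=0.
Solve for f: f(k) = 1/2 (degree 0 ≤ 0).
Get s_k = R·t_k = -2**k*factorial(k) with R(k) = B(k−1)f(k)/C(k) = 1/(2*k + 1).
s_(k+1) − s_k = -2**k*(2*k + 1)*factorial(k) = t_k.
Evaluate: s_(n+1) = -2**(n + 1)*factorial(n + 1); subtract s_(2) = -8 ⇒ S(n) = -2*2**n*factorial(n + 1) + 8.

S(n) = -2*2**n*factorial(n + 1) + 8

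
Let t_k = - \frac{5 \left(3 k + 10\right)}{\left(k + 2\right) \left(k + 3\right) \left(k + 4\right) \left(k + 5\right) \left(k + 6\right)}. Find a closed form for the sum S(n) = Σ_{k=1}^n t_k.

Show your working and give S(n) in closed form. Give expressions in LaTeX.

S(n) = \frac{n \left(- n^{2} - 14 n - 63\right)}{18 \left(n^{3} + 14 n^{2} + 63 n + 90\right)}

t_(k+1)/t_k = (k + 2)*(3*k + 13)/((k + 7)*(3*k + 10)).
Factor: A=k + 2; B=k + 7; C=k + 10/3.
Need (k + 2)·f(k+1) − (k + 6)·f(k) = k + 10/3.
d = 4 from the (1,1,1) case.
Match coefficients ⇒ f(k) = k*(k + 3)*(k**2 + 11*k + 38)/120.
Certificate R = B(k−1)f/C = k*(k + 3)*(k + 6)*(k**2 + 11*k + 38)/(40*(3*k + 10)) gives s_k = k*(-k**2 - 11*k - 38)/(8*(k**3 + 11*k**2 + 38*k + 40)).
Δs = 5*(-3*k - 10)/(k**5 + 20*k**4 + 155*k**3 + 580*k**2 + 1044*k + 720), as required.
Evaluate: s_(n+1) = (-n**3 - 14*n**2 - 63*n - 50)/(8*(n**3 + 14*n**2 + 63*n + 90)); subtract s_(1) = -5/72 ⇒ S(n) = n*(-n**2 - 14*n - 63)/(18*(n**3 + 14*n**2 + 63*n + 90)).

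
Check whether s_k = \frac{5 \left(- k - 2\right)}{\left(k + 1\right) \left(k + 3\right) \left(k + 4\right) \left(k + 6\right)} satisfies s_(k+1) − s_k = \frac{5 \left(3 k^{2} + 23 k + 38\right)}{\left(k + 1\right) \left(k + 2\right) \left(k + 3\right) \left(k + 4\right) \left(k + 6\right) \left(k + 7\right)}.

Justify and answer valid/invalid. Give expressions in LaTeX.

Invalid: residual \frac{40 \left(- k^{2} - 8 k - 13\right)}{k^{7} + 28 k^{6} + 322 k^{5} + 1960 k^{4} + 6769 k^{3} + 13132 k^{2} + 13068 k + 5040} ≠ 0.

s_(k+1) = 5*(-k - 3)/((k + 2)*(k + 4)*(k + 5)*(k + 7))
s_(k+1) − s_k = 5*(3*k**3 + 30*k**2 + 89*k + 86)/(k**7 + 28*k**6 + 322*k**5 + 1960*k**4 + 6769*k**3 + 13132*k**2 + 13068*k + 5040)
(s_(k+1) − s_k) − t_k = 40*(-k**2 - 8*k - 13)/(k**7 + 28*k**6 + 322*k**5 + 1960*k**4 + 6769*k**3 + 13132*k**2 + 13068*k + 5040)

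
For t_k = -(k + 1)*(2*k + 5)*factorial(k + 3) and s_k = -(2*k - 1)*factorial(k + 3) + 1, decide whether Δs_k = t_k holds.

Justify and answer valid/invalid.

s_(k+1) = -(2*k + 1)*factorial(k + 4) + 1
s_(k+1) − s_k = -(k + 1)*(2*k + 5)*factorial(k + 3)
(s_(k+1) − s_k) − t_k = 0

Valid — Δs_k = t_k.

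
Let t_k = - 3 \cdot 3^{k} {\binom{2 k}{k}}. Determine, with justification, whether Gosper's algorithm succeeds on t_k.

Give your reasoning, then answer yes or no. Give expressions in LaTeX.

No. Not Gosper-summable.

t_(k+1)/t_k = 6*(2*k + 1)/(k + 1).
A = 12*k + 6, B = k + 1, C = 1.
f must satisfy (12*k + 6)·f(k+1) − (k)·f(k) = 1.
Bound: deg f ≤ -1.
Negative degree bound (-1): no f exists, t_k not Gosper-summable.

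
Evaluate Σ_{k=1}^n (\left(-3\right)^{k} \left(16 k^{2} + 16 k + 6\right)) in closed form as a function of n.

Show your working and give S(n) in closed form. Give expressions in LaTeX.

r(k) = 3*(-8*k**2 - 24*k - 19)/(8*k**2 + 8*k + 3) after simplifying.
So A=-3 and B=1, with C=k**2 + k + 3/8.
Set up (-3)·f(k+1) − (1)·f(k) − (k**2 + k + 3/8) = 0.
deg f ≤ 2 (via 0,0,2).
Solving with deg f ≤ 2: f(k) = -k*(2*k - 1)/8.
So s_k = (B(k−1)f/C)·t_k = (-k*(2*k - 1)/(8*k**2 + 8*k + 3))·t_k = 2*(-3)**k*k*(1 - 2*k).
Verify: (-3)**k*(16*k**2 + 16*k + 6) matches t_k.
Evaluate: s_(n+1) = 6*(-3)**n*(2*n**2 + 3*n + 1); subtract s_(1) = 6 ⇒ S(n) = 12*(-3)**n*n**2 + 18*(-3)**n*n + 6*(-3)**n - 6.

S(n) = 12 \left(-3\right)^{n} n^{2} + 18 \left(-3\right)^{n} n + 6 \left(-3\right)^{n} - 6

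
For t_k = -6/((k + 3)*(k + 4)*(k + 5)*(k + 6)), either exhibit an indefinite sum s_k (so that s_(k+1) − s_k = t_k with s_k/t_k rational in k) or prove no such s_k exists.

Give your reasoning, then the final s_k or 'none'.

Compute t_(k+1)/t_k: get (k + 3)/(k + 7).
Gosper form: A/B · C(k+1)/C(k) with A=k + 3, B=k + 7, C=1.
Need (k + 3)·f(k+1) − (k + 6)·f(k) = 1.
Degrees (1,1,0) ⇒ d ≤ 3.
Coefficient equations give f(k) = k*(k**2 + 12*k + 47)/180.
R(k) = B(k−1)·f(k)/C(k) = k*(k + 6)*(k**2 + 12*k + 47)/180; s_k = R·t_k = k*(-k**2 - 12*k - 47)/(30*(k + 3)*(k + 4)*(k + 5)).
Verify: -6/(k**4 + 18*k**3 + 119*k**2 + 342*k + 360) matches t_k.

s_k = k*(-k**2 - 12*k - 47)/(30*(k + 3)*(k + 4)*(k + 5))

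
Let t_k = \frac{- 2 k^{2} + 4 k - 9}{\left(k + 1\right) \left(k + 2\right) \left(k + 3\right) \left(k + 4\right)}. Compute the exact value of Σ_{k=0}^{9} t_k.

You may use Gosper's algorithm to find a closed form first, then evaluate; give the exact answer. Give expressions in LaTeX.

t_(k+1)/t_k = (k + 1)*(-4*k + 2*(k + 1)**2 + 5)/((k + 5)*(2*k**2 - 4*k + 9)).
Normal form (A,B,C) = (k + 1, k + 5, k**2 - 2*k + 9/2).
f must satisfy (k + 1)·f(k+1) − (k + 4)·f(k) = k**2 - 2*k + 9/2.
Bound: deg f ≤ 3.
Solving with deg f ≤ 3: f(k) = k*(2*k**2 + 6*k + 19)/6.
So s_k = (B(k−1)f/C)·t_k = (k*(k + 4)*(2*k**2 + 6*k + 19)/(3*(2*k**2 - 4*k + 9)))·t_k = k*(-2*k**2 - 6*k - 19)/(3*(k + 1)*(k + 2)*(k + 3)).
Δs = (-2*k**2 + 4*k - 9)/(k**4 + 10*k**3 + 35*k**2 + 50*k + 24), as required.
Σ_(k=0)^(9) t_k = s_(10) − s_(0) = -155/286 − (0) = -155/286.

Σ = -155/286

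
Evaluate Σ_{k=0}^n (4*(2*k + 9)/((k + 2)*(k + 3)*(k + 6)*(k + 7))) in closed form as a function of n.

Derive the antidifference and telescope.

S(n) = (n**2 + 10*n + 9)/(3*(n**2 + 10*n + 21))

Ratio r(k) = (k + 2)*(k + 6)*(2*k + 11)/((k + 4)*(k + 8)*(2*k + 9)).
Take A(k)=k + 2, B(k)=k + 8, C(k)=k**3 + 27*k**2/2 + 121*k/2 + 90.
Need (k + 2)·f(k+1) − (k + 7)·f(k) = k**3 + 27*k**2/2 + 121*k/2 + 90.
d = 5 from the (1,1,3) case.
Coefficient equations give f(k) = k*(k + 3)*(k + 4)*(k + 5)*(k + 8)/24.
R(k) = B(k−1)·f(k)/C(k) = k*(k + 3)*(k + 7)*(k + 8)/(12*(2*k + 9)); s_k = R·t_k = k*(k + 8)/(3*(k**2 + 8*k + 12)).
Verify: 4*(2*k + 9)/(k**4 + 18*k**3 + 113*k**2 + 288*k + 252) matches t_k.
Telescope: S(n) = s_(n+1) − s_(0) = (n**2 + 10*n + 9)/(3*(n**2 + 10*n + 21)) − (0) = (n**2 + 10*n + 9)/(3*(n**2 + 10*n + 21)).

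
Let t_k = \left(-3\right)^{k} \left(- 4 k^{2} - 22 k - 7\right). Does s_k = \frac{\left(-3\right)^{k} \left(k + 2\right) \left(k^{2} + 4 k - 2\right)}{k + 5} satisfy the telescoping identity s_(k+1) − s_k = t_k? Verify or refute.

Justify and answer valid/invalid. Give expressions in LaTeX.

Invalid: residual \frac{3 \left(-3\right)^{k} \left(4 k^{3} + 43 k^{2} + 121 k + 33\right)}{k^{2} + 11 k + 30} ≠ 0.

s_(k+1) = (-3)**(k + 1)*(k + 3)*(4*k + (k + 1)**2 + 2)/(k + 6)
s_(k+1) − s_k = (-3)**k*(-4*k**4 - 54*k**3 - 240*k**2 - 374*k - 111)/(k**2 + 11*k + 30)
(s_(k+1) − s_k) − t_k = 3*(-3)**k*(4*k**3 + 43*k**2 + 121*k + 33)/(k**2 + 11*k + 30)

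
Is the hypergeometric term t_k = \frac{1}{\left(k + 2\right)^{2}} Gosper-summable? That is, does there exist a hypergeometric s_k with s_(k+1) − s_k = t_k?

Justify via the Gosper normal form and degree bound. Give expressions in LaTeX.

Ratio r(k) = (k + 2)**2/(k + 3)**2.
So A=k**2 + 4*k + 4 and B=k**2 + 6*k + 9, with C=1.
Solve (k**2 + 4*k + 4)·f(k+1) − (k**2 + 4*k + 4)·f(k) = 1.
From deg A=2, deg B=2, deg C=0: d=0.
Write f(k) = c0. Then LHS − RHS = -1, requiring -1 = 0: contradictory. No certificate.

No. Not Gosper-summable.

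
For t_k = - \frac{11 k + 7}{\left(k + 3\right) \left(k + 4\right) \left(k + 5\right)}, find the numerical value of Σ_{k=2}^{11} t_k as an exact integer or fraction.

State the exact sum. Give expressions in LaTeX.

Σ = -23/30

The ratio is (k + 3)*(11*k + 18)/((k + 6)*(11*k + 7)).
Take A(k)=k + 3, B(k)=k + 6, C(k)=k + 7/11.
Solve (k + 3)·f(k+1) − (k + 5)·f(k) = k + 7/11.
From deg A=1, deg B=1, deg C=1: d=2.
Solving with deg f ≤ 2: f(k) = k*(5*k + 2)/33.
Then R = B(k−1)f/C = k*(k + 5)*(5*k + 2)/(3*(11*k + 7)), so s_k = R(k)·t_k = k*(-5*k - 2)/(3*(k + 3)*(k + 4)).
Check: Δs_k = (-11*k - 7)/(k**3 + 12*k**2 + 47*k + 60). ✓
Σ_(k=2)^(11) t_k = s_(12) − s_(2) = -31/30 − (-4/15) = -23/30.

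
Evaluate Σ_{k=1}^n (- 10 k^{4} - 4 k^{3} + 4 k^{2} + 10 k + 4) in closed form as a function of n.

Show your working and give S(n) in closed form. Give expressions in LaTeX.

S(n) = 2 n \left(- n^{4} - 3 n^{3} - 2 n^{2} + 3 n + 5\right)

r(k) = (5*k**4 + 22*k**3 + 34*k**2 + 17*k - 2)/(5*k**4 + 2*k**3 - 2*k**2 - 5*k - 2) after simplifying.
Normal form (A,B,C) = (1, 1, k**4 + 2*k**3/5 - 2*k**2/5 - k - 2/5).
Key eq: (1)·f(k+1) = (1)·f(k) + (k**4 + 2*k**3/5 - 2*k**2/5 - k - 2/5).
Degrees (0,0,4) ⇒ d ≤ 5.
Coefficient equations give f(k) = k**2*(k**3 - 2*k**2 - 1)/5.
Then R = B(k−1)f/C = k**2*(k**3 - 2*k**2 - 1)/(5*k**4 + 2*k**3 - 2*k**2 - 5*k - 2), so s_k = R(k)·t_k = 2*k**2*(-k**3 + 2*k**2 + 1).
Δs = -10*k**4 - 4*k**3 + 4*k**2 + 10*k + 4, as required.
Telescope: S(n) = s_(n+1) − s_(1) = -2*n**5 - 6*n**4 - 4*n**3 + 6*n**2 + 10*n + 4 − (4) = 2*n*(-n**4 - 3*n**3 - 2*n**2 + 3*n + 5).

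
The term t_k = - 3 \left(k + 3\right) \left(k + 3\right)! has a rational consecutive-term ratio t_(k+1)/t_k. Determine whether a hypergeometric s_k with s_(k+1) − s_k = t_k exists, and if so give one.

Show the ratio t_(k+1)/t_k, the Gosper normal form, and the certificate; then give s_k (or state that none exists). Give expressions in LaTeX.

s_k = - 3 \left(k + 3\right)!

r(k) = (k + 4)**2/(k + 3) after simplifying.
So A=k + 4 and B=1, with C=k + 3.
Solve (k + 4)·f(k+1) − (1)·f(k) = k + 3.
d = 0 from the (1,0,1) case.
Solving with deg f ≤ 0: f(k) = 1.
Then R = B(k−1)f/C = 1/(k + 3), so s_k = R(k)·t_k = -3*factorial(k + 3).
Δs = -3*(k + 3)*factorial(k + 3), as required.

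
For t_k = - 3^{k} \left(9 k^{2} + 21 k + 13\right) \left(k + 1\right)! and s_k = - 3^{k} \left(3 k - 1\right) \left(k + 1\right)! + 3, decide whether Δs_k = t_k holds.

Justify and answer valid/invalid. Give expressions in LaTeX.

valid; difference matches t_k

s_(k+1) = -3**(k + 1)*(3*k + 2)*factorial(k + 2) + 3
s_(k+1) − s_k = -3**k*(9*k**2 + 21*k + 13)*factorial(k + 1)
(s_(k+1) − s_k) − t_k = 0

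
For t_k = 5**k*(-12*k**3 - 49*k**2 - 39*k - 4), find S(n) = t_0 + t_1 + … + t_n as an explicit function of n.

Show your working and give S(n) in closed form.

The ratio is 5*(12*k**3 + 85*k**2 + 173*k + 104)/(12*k**3 + 49*k**2 + 39*k + 4).
A = 5, B = 1, C = k**3 + 49*k**2/12 + 13*k/4 + 1/3.
Set up (5)·f(k+1) − (1)·f(k) − (k**3 + 49*k**2/12 + 13*k/4 + 1/3) = 0.
deg f ≤ 3 (via 0,0,3).
A polynomial solution: f(k) = (3*k**3 + k**2 - 4*k + 1)/12.
Then R = B(k−1)f/C = (3*k**3 + k**2 - 4*k + 1)/(12*k**3 + 49*k**2 + 39*k + 4), so s_k = R(k)·t_k = 5**k*(-3*k**3 - k**2 + 4*k - 1).
Verify: 5**k*(-12*k**3 - 49*k**2 - 39*k - 4) matches t_k.
Telescope: S(n) = s_(n+1) − s_(0) = 5**(n + 1)*(-3*n**3 - 10*n**2 - 7*n - 1) − (-1) = -15*5**n*n**3 - 50*5**n*n**2 - 35*5**n*n - 5*5**n + 1.

S(n) = -15*5**n*n**3 - 50*5**n*n**2 - 35*5**n*n - 5*5**n + 1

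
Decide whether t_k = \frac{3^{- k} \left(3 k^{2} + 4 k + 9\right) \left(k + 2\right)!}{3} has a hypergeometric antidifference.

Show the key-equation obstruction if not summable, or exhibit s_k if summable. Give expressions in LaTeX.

The ratio is (k + 3)*(4*k + 3*(k + 1)**2 + 13)/(3*(3*k**2 + 4*k + 9)).
Gosper form: A/B · C(k+1)/C(k) with A=k/3 + 1, B=1, C=k**2 + 4*k/3 + 3.
Solve (k/3 + 1)·f(k+1) − (1)·f(k) = k**2 + 4*k/3 + 3.
Degrees (1,0,2) ⇒ d ≤ 1.
Coefficient equations give f(k) = 3*k + 1.
Get s_k = R·t_k = (3*k + 1)*factorial(k + 2)/3**k with R(k) = B(k−1)f(k)/C(k) = 3*(3*k + 1)/(3*k**2 + 4*k + 9).
s_(k+1) − s_k = (3*k**2 + 4*k + 9)*factorial(k + 2)/(3*3**k) = t_k.

Yes. s_k = 3^{- k} \left(3 k + 1\right) \left(k + 2\right)!.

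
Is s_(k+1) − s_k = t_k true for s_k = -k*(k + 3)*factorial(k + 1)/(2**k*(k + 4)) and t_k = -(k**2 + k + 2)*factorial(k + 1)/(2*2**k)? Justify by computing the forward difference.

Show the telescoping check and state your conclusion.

Invalid: residual (k**3 + 5*k**2 + 4*k + 8)*factorial(k + 1)/(2*2**k*(k + 4)*(k + 5)) ≠ 0.

s_(k+1) = -(k + 1)*(k + 4)*factorial(k + 2)/(2*2**k*(k + 5))
s_(k+1) − s_k = -(k**4 + 9*k**3 + 26*k**2 + 34*k + 32)*factorial(k + 1)/(2*2**k*(k + 4)*(k + 5))
(s_(k+1) − s_k) − t_k = (k**3 + 5*k**2 + 4*k + 8)*factorial(k + 1)/(2*2**k*(k + 4)*(k + 5))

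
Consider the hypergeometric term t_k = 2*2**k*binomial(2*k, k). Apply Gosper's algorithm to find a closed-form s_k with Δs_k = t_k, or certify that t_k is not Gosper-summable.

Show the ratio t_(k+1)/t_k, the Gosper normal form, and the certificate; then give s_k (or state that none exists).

Step 1: r(k) = 4*(2*k + 1)/(k + 1).
So A=8*k + 4 and B=k + 1, with C=1.
Key eq: (8*k + 4)·f(k+1) = (k)·f(k) + (1).
d = -1 from the (1,1,0) case.
Bound -1 < 0, so the key equation has no polynomial solution.

none (Gosper's algorithm certifies no s_k)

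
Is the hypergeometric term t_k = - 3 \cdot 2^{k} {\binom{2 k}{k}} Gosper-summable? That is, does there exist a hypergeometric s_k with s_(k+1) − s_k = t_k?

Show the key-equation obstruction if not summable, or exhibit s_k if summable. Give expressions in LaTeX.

Step 1: r(k) = 4*(2*k + 1)/(k + 1).
Normal form (A,B,C) = (8*k + 4, k + 1, 1).
Set up (8*k + 4)·f(k+1) − (k)·f(k) − (1) = 0.
deg f ≤ -1 (via 1,1,0).
deg f ≤ -1 is impossible — no certificate.

No — t_k has no hypergeometric antidifference.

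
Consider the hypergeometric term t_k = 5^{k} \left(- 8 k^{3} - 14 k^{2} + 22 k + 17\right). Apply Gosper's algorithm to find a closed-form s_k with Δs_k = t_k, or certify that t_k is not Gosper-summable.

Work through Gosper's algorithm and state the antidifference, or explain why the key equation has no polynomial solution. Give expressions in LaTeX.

s_k = 5^{k} \left(- 2 k^{3} + 4 k^{2} + 3 k - 2\right)

The ratio is 5*(8*k**3 + 38*k**2 + 30*k - 17)/(8*k**3 + 14*k**2 - 22*k - 17).
Factor: A=5; B=1; C=k**3 + 7*k**2/4 - 11*k/4 - 17/8.
f must satisfy (5)·f(k+1) − (1)·f(k) = k**3 + 7*k**2/4 - 11*k/4 - 17/8.
d = 3 from the (0,0,3) case.
Solve for f: f(k) = (2*k**3 - 4*k**2 - 3*k + 2)/8 (degree 3 ≤ 3).
Then R = B(k−1)f/C = (2*k**3 - 4*k**2 - 3*k + 2)/(8*k**3 + 14*k**2 - 22*k - 17), so s_k = R(k)·t_k = 5**k*(-2*k**3 + 4*k**2 + 3*k - 2).
Check: Δs_k = 5**k*(-8*k**3 - 14*k**2 + 22*k + 17). ✓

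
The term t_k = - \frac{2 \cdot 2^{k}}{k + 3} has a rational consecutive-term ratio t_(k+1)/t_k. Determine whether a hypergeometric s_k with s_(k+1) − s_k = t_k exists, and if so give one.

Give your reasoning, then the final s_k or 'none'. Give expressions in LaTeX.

none — t_k is not Gosper-summable

t_(k+1)/t_k = 2*(k + 3)/(k + 4).
Gosper form: A/B · C(k+1)/C(k) with A=2*k + 6, B=k + 4, C=1.
Set up (2*k + 6)·f(k+1) − (k + 3)·f(k) − (1) = 0.
Bound: deg f ≤ -1.
deg f ≤ -1 is impossible — no certificate.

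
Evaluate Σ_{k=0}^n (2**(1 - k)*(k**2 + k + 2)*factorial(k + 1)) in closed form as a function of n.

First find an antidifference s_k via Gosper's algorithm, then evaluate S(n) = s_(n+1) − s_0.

S(n) = 2**(1 - n)*(n + 1)*factorial(n + 2)

Step 1: r(k) = (k + 2)*(k + (k + 1)**2 + 3)/(2*(k**2 + k + 2)).
Factor: A=k/2 + 1; B=1; C=k**2 + k + 2.
Set up (k/2 + 1)·f(k+1) − (1)·f(k) − (k**2 + k + 2) = 0.
Bound: deg f ≤ 1.
Coefficient equations give f(k) = 2*k.
R(k) = B(k−1)·f(k)/C(k) = 2*k/(k**2 + k + 2); s_k = R·t_k = 2**(2 - k)*k*factorial(k + 1).
Check: Δs_k = 2**(1 - k)*(k**2 + k + 2)*factorial(k + 1). ✓
Evaluate: s_(n+1) = 2**(1 - n)*(n + 1)*factorial(n + 2); subtract s_(0) = 0 ⇒ S(n) = 2**(1 - n)*(n + 1)*factorial(n + 2).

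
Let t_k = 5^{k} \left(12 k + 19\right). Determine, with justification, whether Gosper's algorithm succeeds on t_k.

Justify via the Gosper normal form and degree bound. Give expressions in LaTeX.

Ratio r(k) = 5*(12*k + 31)/(12*k + 19).
Take A(k)=5, B(k)=1, C(k)=k + 19/12.
f must satisfy (5)·f(k+1) − (1)·f(k) = k + 19/12.
Bound: deg f ≤ 1.
Solve for f: f(k) = (3*k + 1)/12 (degree 1 ≤ 1).
So s_k = (B(k−1)f/C)·t_k = ((3*k + 1)/(12*k + 19))·t_k = 5**k*(3*k + 1).
Δs = 5**k*(12*k + 19), as required.

Yes. s_k = 5^{k} \left(3 k + 1\right).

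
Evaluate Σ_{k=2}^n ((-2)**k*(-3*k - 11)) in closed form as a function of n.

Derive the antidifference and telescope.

S(n) = -2*(-2)**n*n - 8*(-2)**n - 20

Step 1: r(k) = 2*(-3*k - 14)/(3*k + 11).
So A=-2 and B=1, with C=k + 11/3.
Solve (-2)·f(k+1) − (1)·f(k) = k + 11/3.
Degrees (0,0,1) ⇒ d ≤ 1.
A polynomial solution: f(k) = -(k + 3)/3.
Certificate R = B(k−1)f/C = -(k + 3)/(3*k + 11) gives s_k = (-2)**k*(k + 3).
Check: Δs_k = (-2)**k*(-3*k - 11). ✓
s_(n+1) = (-2)**(n + 1)*(n + 4) and s_(2) = 20, so S(n) = -2*(-2)**n*n - 8*(-2)**n - 20.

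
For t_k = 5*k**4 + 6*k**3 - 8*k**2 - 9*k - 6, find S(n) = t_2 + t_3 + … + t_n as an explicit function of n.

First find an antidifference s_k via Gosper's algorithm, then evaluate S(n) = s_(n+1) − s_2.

S(n) = n**5 + 4*n**4 + 2*n**3 - 7*n**2 - 12*n + 12

Step 1: r(k) = (5*k**4 + 26*k**3 + 40*k**2 + 13*k - 12)/(5*k**4 + 6*k**3 - 8*k**2 - 9*k - 6).
Gosper form: A/B · C(k+1)/C(k) with A=1, B=1, C=k**4 + 6*k**3/5 - 8*k**2/5 - 9*k/5 - 6/5.
f must satisfy (1)·f(k+1) − (1)·f(k) = k**4 + 6*k**3/5 - 8*k**2/5 - 9*k/5 - 6/5.
Bound: deg f ≤ 5.
Solve for f: f(k) = k*(k**4 - k**3 - 4*k**2 + k - 3)/5 (degree 5 ≤ 5).
R(k) = B(k−1)·f(k)/C(k) = k*(k**4 - k**3 - 4*k**2 + k - 3)/(5*k**4 + 6*k**3 - 8*k**2 - 9*k - 6); s_k = R·t_k = k*(k**4 - k**3 - 4*k**2 + k - 3).
Δs = 5*k**4 + 6*k**3 - 8*k**2 - 9*k - 6, as required.
Σ_(k=2)^n t_k = s_(n+1) − s_(2) = (n**5 + 4*n**4 + 2*n**3 - 7*n**2 - 12*n - 6) − (-18), i.e. n**5 + 4*n**4 + 2*n**3 - 7*n**2 - 12*n + 12.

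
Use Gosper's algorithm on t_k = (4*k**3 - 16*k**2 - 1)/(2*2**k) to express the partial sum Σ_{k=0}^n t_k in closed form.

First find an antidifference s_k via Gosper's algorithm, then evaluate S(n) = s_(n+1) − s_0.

t_(k+1)/t_k = (-4*(k + 1)**3 + 16*(k + 1)**2 + 1)/(2*(-4*k**3 + 16*k**2 + 1)).
Normal form (A,B,C) = (1/2, 1, k**3 - 4*k**2 - 1/4).
Key eq: (1/2)·f(k+1) = (1)·f(k) + (k**3 - 4*k**2 - 1/4).
d = 3 from the (0,0,3) case.
Solve for f: f(k) = -(4*k**3 - 4*k**2 + 4*k + 3)/2 (degree 3 ≤ 3).
So s_k = (B(k−1)f/C)·t_k = (-2*(4*k**3 - 4*k**2 + 4*k + 3)/(4*k**3 - 16*k**2 - 1))·t_k = (-4*k**3 + 4*k**2 - 4*k - 3)/2**k.
s_(k+1) − s_k = (4*k**3 - 16*k**2 - 1)/(2*2**k) = t_k.
Evaluate: s_(n+1) = 2**(-n - 1)*(-4*n**3 - 8*n**2 - 8*n - 7); subtract s_(0) = -3 ⇒ S(n) = (6*2**n - 4*n**3 - 8*n**2 - 8*n - 7)/(2*2**n).

S(n) = (6*2**n - 4*n**3 - 8*n**2 - 8*n - 7)/(2*2**n)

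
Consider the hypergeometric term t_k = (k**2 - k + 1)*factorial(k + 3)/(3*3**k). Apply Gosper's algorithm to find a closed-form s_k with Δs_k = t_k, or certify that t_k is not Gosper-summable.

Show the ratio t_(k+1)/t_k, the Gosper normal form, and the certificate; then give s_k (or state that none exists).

s_k = (k - 3)*factorial(k + 3)/3**k

Ratio r(k) = -(k + 4)*(k - (k + 1)**2)/(3*k**2 - 3*k + 3).
Take A(k)=k/3 + 4/3, B(k)=1, C(k)=k**2 - k + 1.
Key eq: (k/3 + 4/3)·f(k+1) = (1)·f(k) + (k**2 - k + 1).
d = 1 from the (1,0,2) case.
Coefficient equations give f(k) = 3*(k - 3).
Certificate R = B(k−1)f/C = 3*(k - 3)/(k**2 - k + 1) gives s_k = (k - 3)*factorial(k + 3)/3**k.
s_(k+1) − s_k = (k**2 - k + 1)*factorial(k + 3)/(3*3**k) = t_k.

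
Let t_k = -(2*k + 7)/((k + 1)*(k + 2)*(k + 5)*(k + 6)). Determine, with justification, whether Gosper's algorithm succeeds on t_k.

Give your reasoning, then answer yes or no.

Compute t_(k+1)/t_k: get (k + 1)*(k + 5)*(2*k + 9)/((k + 3)*(k + 7)*(2*k + 7)).
Factor: A=k + 1; B=k + 7; C=k**3 + 21*k**2/2 + 73*k/2 + 42.
Set up (k + 1)·f(k+1) − (k + 6)·f(k) − (k**3 + 21*k**2/2 + 73*k/2 + 42) = 0.
From deg A=1, deg B=1, deg C=3: d=5.
Solve for f: f(k) = k*(k + 2)*(k + 3)*(k + 4)*(k + 6)/10 (degree 5 ≤ 5).
R(k) = B(k−1)·f(k)/C(k) = k*(k + 2)*(k + 6)**2/(5*(2*k + 7)); s_k = R·t_k = k*(-k - 6)/(5*(k**2 + 6*k + 5)).
Verify: (-2*k - 7)/(k**4 + 14*k**3 + 65*k**2 + 112*k + 60) matches t_k.

Yes. s_k = k*(-k - 6)/(5*(k**2 + 6*k + 5)).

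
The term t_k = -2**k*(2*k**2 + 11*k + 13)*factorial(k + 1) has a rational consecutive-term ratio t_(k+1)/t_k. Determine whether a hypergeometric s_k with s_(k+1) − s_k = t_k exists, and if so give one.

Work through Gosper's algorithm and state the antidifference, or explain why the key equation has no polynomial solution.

r(k) = 2*(2*k**3 + 19*k**2 + 56*k + 52)/(2*k**2 + 11*k + 13) after simplifying.
A = 2*k + 4, B = 1, C = k**2 + 11*k/2 + 13/2.
Key eq: (2*k + 4)·f(k+1) = (1)·f(k) + (k**2 + 11*k/2 + 13/2).
From deg A=1, deg B=0, deg C=2: d=1.
Match coefficients ⇒ f(k) = (k + 3)/2.
R(k) = B(k−1)·f(k)/C(k) = (k + 3)/(2*k**2 + 11*k + 13); s_k = R·t_k = -2**k*(k + 3)*factorial(k + 1).
Verify: -2**k*(2*k**2 + 11*k + 13)*factorial(k + 1) matches t_k.

s_k = -2**k*(k + 3)*factorial(k + 1)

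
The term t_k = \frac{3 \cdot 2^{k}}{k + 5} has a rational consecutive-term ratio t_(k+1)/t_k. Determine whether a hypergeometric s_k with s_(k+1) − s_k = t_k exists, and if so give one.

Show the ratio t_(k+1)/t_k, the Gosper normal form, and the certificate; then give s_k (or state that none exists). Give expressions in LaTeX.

Step 1: r(k) = 2*(k + 5)/(k + 6).
Factor: A=2*k + 10; B=k + 6; C=1.
Key eq: (2*k + 10)·f(k+1) = (k + 5)·f(k) + (1).
From deg A=1, deg B=1, deg C=0: d=-1.
Negative degree bound (-1): no f exists, t_k not Gosper-summable.

not Gosper-summable; s_k does not exist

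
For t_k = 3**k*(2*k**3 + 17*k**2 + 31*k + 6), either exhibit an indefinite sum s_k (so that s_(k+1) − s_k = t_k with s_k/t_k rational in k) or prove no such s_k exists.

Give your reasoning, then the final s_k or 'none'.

s_k = 3**k*(k**3 + 4*k**2 - k - 3)

The ratio is 3*(2*k**3 + 23*k**2 + 71*k + 56)/(2*k**3 + 17*k**2 + 31*k + 6).
A = 3, B = 1, C = k**3 + 17*k**2/2 + 31*k/2 + 3.
Key eq: (3)·f(k+1) = (1)·f(k) + (k**3 + 17*k**2/2 + 31*k/2 + 3).
Degrees (0,0,3) ⇒ d ≤ 3.
A polynomial solution: f(k) = (k**3 + 4*k**2 - k - 3)/2.
So s_k = (B(k−1)f/C)·t_k = ((k**3 + 4*k**2 - k - 3)/((k + 6)*(2*k**2 + 5*k + 1)))·t_k = 3**k*(k**3 + 4*k**2 - k - 3).
Δs = 3**k*(2*k**3 + 17*k**2 + 31*k + 6), as required.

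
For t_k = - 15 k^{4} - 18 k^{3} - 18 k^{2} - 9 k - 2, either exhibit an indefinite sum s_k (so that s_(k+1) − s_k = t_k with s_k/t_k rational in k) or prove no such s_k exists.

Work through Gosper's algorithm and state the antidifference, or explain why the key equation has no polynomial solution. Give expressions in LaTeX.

Step 1: r(k) = (15*k**4 + 78*k**3 + 162*k**2 + 159*k + 62)/(15*k**4 + 18*k**3 + 18*k**2 + 9*k + 2).
A = 1, B = 1, C = k**4 + 6*k**3/5 + 6*k**2/5 + 3*k/5 + 2/15.
Solve (1)·f(k+1) − (1)·f(k) = k**4 + 6*k**3/5 + 6*k**2/5 + 3*k/5 + 2/15.
From deg A=0, deg B=0, deg C=4: d=5.
Solve for f: f(k) = k**3*(3*k**2 - 3*k + 2)/15 (degree 5 ≤ 5).
R(k) = B(k−1)·f(k)/C(k) = k**3*(3*k**2 - 3*k + 2)/(15*k**4 + 18*k**3 + 18*k**2 + 9*k + 2); s_k = R·t_k = k**3*(-3*k**2 + 3*k - 2).
Δs = -15*k**4 - 18*k**3 - 18*k**2 - 9*k - 2, as required.

s_k = k^{3} \left(- 3 k^{2} + 3 k - 2\right)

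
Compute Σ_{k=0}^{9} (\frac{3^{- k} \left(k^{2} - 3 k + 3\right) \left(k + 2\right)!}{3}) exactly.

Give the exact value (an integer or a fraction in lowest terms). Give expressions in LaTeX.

Σ = 3943048/81

Step 1: r(k) = -(k + 3)*(3*k - (k + 1)**2)/(3*k**2 - 9*k + 9).
Take A(k)=k/3 + 1, B(k)=1, C(k)=k**2 - 3*k + 3.
Solve (k/3 + 1)·f(k+1) − (1)·f(k) = k**2 - 3*k + 3.
d = 1 from the (1,0,2) case.
A polynomial solution: f(k) = 3*(k - 4).
Certificate R = B(k−1)f/C = 3*(k - 4)/(k**2 - 3*k + 3) gives s_k = (k - 4)*factorial(k + 2)/3**k.
Δs = (k**2 - 3*k + 3)*factorial(k + 2)/(3*3**k), as required.
Sum = s_(10) − s_(0); s_(10) = 3942400/81, s_(0) = -8 ⇒ 3943048/81.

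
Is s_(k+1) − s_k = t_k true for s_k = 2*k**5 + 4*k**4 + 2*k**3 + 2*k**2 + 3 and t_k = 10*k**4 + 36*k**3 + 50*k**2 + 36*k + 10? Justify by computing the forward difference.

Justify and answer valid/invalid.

valid; difference matches t_k

s_(k+1) = 2*k**5 + 14*k**4 + 38*k**3 + 52*k**2 + 36*k + 13
s_(k+1) − s_k = 10*k**4 + 36*k**3 + 50*k**2 + 36*k + 10
(s_(k+1) − s_k) − t_k = 0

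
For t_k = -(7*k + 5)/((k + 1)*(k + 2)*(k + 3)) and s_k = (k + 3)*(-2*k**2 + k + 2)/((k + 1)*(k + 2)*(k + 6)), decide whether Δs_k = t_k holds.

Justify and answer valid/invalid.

Invalid: residual 6*(-k**3 + k**2 + 26*k + 18)/(k**5 + 19*k**4 + 131*k**3 + 401*k**2 + 540*k + 252) ≠ 0.

s_(k+1) = (k + 4)*(k - 2*(k + 1)**2 + 3)/((k + 2)*(k + 3)*(k + 7))
s_(k+1) − s_k = (-13*k**3 - 90*k**2 - 203*k - 102)/(k**5 + 19*k**4 + 131*k**3 + 401*k**2 + 540*k + 252)
(s_(k+1) − s_k) − t_k = 6*(-k**3 + k**2 + 26*k + 18)/(k**5 + 19*k**4 + 131*k**3 + 401*k**2 + 540*k + 252)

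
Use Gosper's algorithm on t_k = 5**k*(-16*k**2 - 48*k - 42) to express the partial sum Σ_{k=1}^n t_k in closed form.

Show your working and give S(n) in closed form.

The ratio is 5*(8*k**2 + 40*k + 53)/(8*k**2 + 24*k + 21).
Take A(k)=5, B(k)=1, C(k)=k**2 + 3*k + 21/8.
Need (5)·f(k+1) − (1)·f(k) = k**2 + 3*k + 21/8.
d = 2 from the (0,0,2) case.
A polynomial solution: f(k) = (4*k**2 + 2*k + 3)/16.
So s_k = (B(k−1)f/C)·t_k = ((4*k**2 + 2*k + 3)/(2*(8*k**2 + 24*k + 21)))·t_k = 5**k*(-4*k**2 - 2*k - 3).
Verify: 5**k*(-16*k**2 - 48*k - 42) matches t_k.
Σ_(k=1)^n t_k = s_(n+1) − s_(1) = (5**(n + 1)*(-4*n**2 - 10*n - 9)) − (-45), i.e. -20*5**n*n**2 - 50*5**n*n - 45*5**n + 45.

S(n) = -20*5**n*n**2 - 50*5**n*n - 45*5**n + 45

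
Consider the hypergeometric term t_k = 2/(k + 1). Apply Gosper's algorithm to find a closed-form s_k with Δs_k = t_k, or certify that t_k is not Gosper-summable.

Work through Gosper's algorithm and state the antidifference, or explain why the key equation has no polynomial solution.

r(k) = (k + 1)/(k + 2) after simplifying.
Gosper form: A/B · C(k+1)/C(k) with A=k + 1, B=k + 2, C=1.
Need (k + 1)·f(k+1) − (k + 1)·f(k) = 1.
deg f ≤ 0 (via 1,1,0).
Put f(k) = c0: A·f(k+1) − B(k−1)·f(k) − C = -1; need -1 = 0 — inconsistent ⇒ no f, not summable.

none (Gosper's algorithm certifies no s_k)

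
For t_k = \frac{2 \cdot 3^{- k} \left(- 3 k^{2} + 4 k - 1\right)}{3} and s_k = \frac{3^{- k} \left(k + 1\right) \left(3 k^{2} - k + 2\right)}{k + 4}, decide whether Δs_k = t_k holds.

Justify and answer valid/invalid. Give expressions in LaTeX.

Invalid: residual \frac{3^{- k} \left(6 k^{3} + 25 k^{2} - 33 k + 14\right)}{k^{2} + 9 k + 20} ≠ 0.

s_(k+1) = (k + 2)*(-k + 3*(k + 1)**2 + 1)/(3*3**k*(k + 5))
s_(k+1) − s_k = (-6*k**4 - 28*k**3 + 25*k**2 + 43*k + 2)/(3*3**k*(k**2 + 9*k + 20))
(s_(k+1) − s_k) − t_k = (6*k**3 + 25*k**2 - 33*k + 14)/(3**k*(k**2 + 9*k + 20))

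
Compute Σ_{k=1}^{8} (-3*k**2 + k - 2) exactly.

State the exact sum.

r(k) = (-k + 3*(k + 1)**2 + 1)/(3*k**2 - k + 2) after simplifying.
So A=1 and B=1, with C=k**2 - k/3 + 2/3.
Solve (1)·f(k+1) − (1)·f(k) = k**2 - k/3 + 2/3.
Bound: deg f ≤ 3.
Solve for f: f(k) = k*(k**2 - 2*k + 3)/3 (degree 3 ≤ 3).
R(k) = B(k−1)·f(k)/C(k) = k*(k**2 - 2*k + 3)/(3*k**2 - k + 2); s_k = R·t_k = k*(-k**2 + 2*k - 3).
Verify: -3*k**2 + k - 2 matches t_k.
Σ_(k=1)^(8) t_k = s_(9) − s_(1) = -594 − (-2) = -592.

Σ = -592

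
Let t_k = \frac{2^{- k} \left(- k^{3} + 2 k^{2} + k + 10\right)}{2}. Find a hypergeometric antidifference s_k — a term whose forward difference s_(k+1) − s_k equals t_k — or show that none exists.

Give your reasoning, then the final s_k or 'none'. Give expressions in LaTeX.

r(k) = (k**3/2 + k**2/2 - k - 6)/(k**3 - 2*k**2 - k - 10) after simplifying.
Factor: A=1/2; B=1; C=k**3 - 2*k**2 - k - 10.
Need (1/2)·f(k+1) − (1)·f(k) = k**3 - 2*k**2 - k - 10.
Degrees (0,0,3) ⇒ d ≤ 3.
Solving with deg f ≤ 3: f(k) = -2*(k**3 + k**2 + 4*k - 4).
So s_k = (B(k−1)f/C)·t_k = (-2*(k**3 + k**2 + 4*k - 4)/(k**3 - 2*k**2 - k - 10))·t_k = (k**3 + k**2 + 4*k - 4)/2**k.
Δs = (-k**3 + 2*k**2 + k + 10)/(2*2**k), as required.

s_k = 2^{- k} \left(k^{3} + k^{2} + 4 k - 4\right)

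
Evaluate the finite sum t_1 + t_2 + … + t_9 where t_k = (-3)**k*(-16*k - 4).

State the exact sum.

Σ = 2243868

The ratio is 3*(-4*k - 5)/(4*k + 1).
A = -3, B = 1, C = k + 1/4.
Solve (-3)·f(k+1) − (1)·f(k) = k + 1/4.
deg f ≤ 1 (via 0,0,1).
Solving with deg f ≤ 1: f(k) = -(2*k - 1)/8.
Get s_k = R·t_k = (-3)**k*(4*k - 2) with R(k) = B(k−1)f(k)/C(k) = -(2*k - 1)/(2*(4*k + 1)).
Check: Δs_k = (-3)**k*(-16*k - 4). ✓
Σ_(k=1)^(9) t_k = s_(10) − s_(1) = 2243862 − (-6) = 2243868.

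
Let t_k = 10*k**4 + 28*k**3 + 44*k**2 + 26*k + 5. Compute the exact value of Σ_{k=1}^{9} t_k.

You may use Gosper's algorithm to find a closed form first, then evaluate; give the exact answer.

Compute t_(k+1)/t_k: get (10*k**4 + 68*k**3 + 188*k**2 + 238*k + 113)/(10*k**4 + 28*k**3 + 44*k**2 + 26*k + 5).
Factor: A=1; B=1; C=k**4 + 14*k**3/5 + 22*k**2/5 + 13*k/5 + 1/2.
f must satisfy (1)·f(k+1) − (1)·f(k) = k**4 + 14*k**3/5 + 22*k**2/5 + 13*k/5 + 1/2.
deg f ≤ 5 (via 0,0,4).
Solving with deg f ≤ 5: f(k) = k*(2*k**4 + 2*k**3 + 4*k**2 - 2*k - 1)/10.
Then R = B(k−1)f/C = k*(2*k**4 + 2*k**3 + 4*k**2 - 2*k - 1)/(10*k**4 + 28*k**3 + 44*k**2 + 26*k + 5), so s_k = R(k)·t_k = k*(2*k**4 + 2*k**3 + 4*k**2 - 2*k - 1).
Δs = 10*k**4 + 28*k**3 + 44*k**2 + 26*k + 5, as required.
Sum = s_(10) − s_(1); s_(10) = 223790, s_(1) = 5 ⇒ 223785.

Σ = 223785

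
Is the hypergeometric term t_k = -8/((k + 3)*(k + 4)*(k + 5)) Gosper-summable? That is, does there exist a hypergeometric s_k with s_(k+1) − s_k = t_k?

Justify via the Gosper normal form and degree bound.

Ratio r(k) = (k + 3)/(k + 6).
So A=k + 3 and B=k + 6, with C=1.
f must satisfy (k + 3)·f(k+1) − (k + 5)·f(k) = 1.
Bound: deg f ≤ 2.
Match coefficients ⇒ f(k) = k*(k + 7)/24.
Certificate R = B(k−1)f/C = k*(k + 5)*(k + 7)/24 gives s_k = k*(-k - 7)/(3*(k + 3)*(k + 4)).
Verify: -8/(k**3 + 12*k**2 + 47*k + 60) matches t_k.

Yes. s_k = k*(-k - 7)/(3*(k + 3)*(k + 4)).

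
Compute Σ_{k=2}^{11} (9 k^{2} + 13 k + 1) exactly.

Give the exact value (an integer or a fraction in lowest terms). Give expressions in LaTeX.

r(k) = (9*k**2 + 31*k + 23)/(9*k**2 + 13*k + 1) after simplifying.
A = 1, B = 1, C = k**2 + 13*k/9 + 1/9.
Set up (1)·f(k+1) − (1)·f(k) − (k**2 + 13*k/9 + 1/9) = 0.
deg f ≤ 3 (via 0,0,2).
Solve for f: f(k) = k*(3*k**2 + 2*k - 4)/9 (degree 3 ≤ 3).
R(k) = B(k−1)·f(k)/C(k) = k*(3*k**2 + 2*k - 4)/(9*k**2 + 13*k + 1); s_k = R·t_k = k*(3*k**2 + 2*k - 4).
Δs = 9*k**2 + 13*k + 1, as required.
Telescoping: Σ = s_(12) − s_(2) = 5424 − (24) = 5400.

Σ = 5400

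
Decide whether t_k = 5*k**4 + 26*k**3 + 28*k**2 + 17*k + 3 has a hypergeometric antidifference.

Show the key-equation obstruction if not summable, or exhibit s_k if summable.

Yes. s_k = k*(k**4 + 4*k**3 - 2*k**2 + k - 1).

r(k) = (5*k**4 + 46*k**3 + 136*k**2 + 171*k + 79)/(5*k**4 + 26*k**3 + 28*k**2 + 17*k + 3) after simplifying.
So A=1 and B=1, with C=k**4 + 26*k**3/5 + 28*k**2/5 + 17*k/5 + 3/5.
Need (1)·f(k+1) − (1)·f(k) = k**4 + 26*k**3/5 + 28*k**2/5 + 17*k/5 + 3/5.
d = 5 from the (0,0,4) case.
Solving with deg f ≤ 5: f(k) = k*(k**4 + 4*k**3 - 2*k**2 + k - 1)/5.
Then R = B(k−1)f/C = k*(k**4 + 4*k**3 - 2*k**2 + k - 1)/(5*k**4 + 26*k**3 + 28*k**2 + 17*k + 3), so s_k = R(k)·t_k = k*(k**4 + 4*k**3 - 2*k**2 + k - 1).
Δs = 5*k**4 + 26*k**3 + 28*k**2 + 17*k + 3, as required.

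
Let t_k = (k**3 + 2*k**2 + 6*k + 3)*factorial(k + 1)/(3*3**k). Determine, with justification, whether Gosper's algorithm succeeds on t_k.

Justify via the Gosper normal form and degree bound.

Yes. s_k = (k**2 + k + 1)*factorial(k + 1)/3**k.

r(k) = (k**4 + 7*k**3 + 23*k**2 + 38*k + 24)/(3*(k**3 + 2*k**2 + 6*k + 3)) after simplifying.
A = k/3 + 2/3, B = 1, C = k**3 + 2*k**2 + 6*k + 3.
f must satisfy (k/3 + 2/3)·f(k+1) − (1)·f(k) = k**3 + 2*k**2 + 6*k + 3.
Degrees (1,0,3) ⇒ d ≤ 2.
Coefficient equations give f(k) = 3*(k**2 + k + 1).
R(k) = B(k−1)·f(k)/C(k) = 3*(k**2 + k + 1)/(k**3 + 2*k**2 + 6*k + 3); s_k = R·t_k = (k**2 + k + 1)*factorial(k + 1)/3**k.
Verify: (k**3 + 2*k**2 + 6*k + 3)*factorial(k + 1)/(3*3**k) matches t_k.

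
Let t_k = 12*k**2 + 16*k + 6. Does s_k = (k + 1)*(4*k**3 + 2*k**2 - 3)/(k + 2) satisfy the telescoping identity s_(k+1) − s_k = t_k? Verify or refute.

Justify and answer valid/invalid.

Invalid: residual (-8*k**3 - 38*k**2 - 38*k - 15)/(k**2 + 5*k + 6) ≠ 0.

s_(k+1) = (k + 2)*(4*(k + 1)**3 + 2*(k + 1)**2 - 3)/(k + 3)
s_(k+1) − s_k = (12*k**4 + 68*k**3 + 120*k**2 + 88*k + 21)/(k**2 + 5*k + 6)
(s_(k+1) − s_k) − t_k = (-8*k**3 - 38*k**2 - 38*k - 15)/(k**2 + 5*k + 6)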